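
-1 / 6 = -0.17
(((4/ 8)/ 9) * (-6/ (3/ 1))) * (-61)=61/ 9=6.78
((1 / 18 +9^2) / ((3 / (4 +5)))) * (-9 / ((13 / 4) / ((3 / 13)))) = -26262 / 169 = -155.40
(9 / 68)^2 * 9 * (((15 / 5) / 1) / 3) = 0.16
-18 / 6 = -3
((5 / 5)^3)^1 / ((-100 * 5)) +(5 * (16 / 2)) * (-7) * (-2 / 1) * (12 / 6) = 559999 / 500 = 1120.00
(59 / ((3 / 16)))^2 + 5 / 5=891145 / 9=99016.11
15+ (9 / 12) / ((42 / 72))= 114 / 7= 16.29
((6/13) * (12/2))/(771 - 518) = 36/3289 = 0.01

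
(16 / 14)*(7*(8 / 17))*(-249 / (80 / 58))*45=-30583.06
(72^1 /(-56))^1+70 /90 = -32 /63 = -0.51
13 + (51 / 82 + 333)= 28423 / 82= 346.62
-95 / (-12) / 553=95 / 6636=0.01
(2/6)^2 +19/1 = 172/9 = 19.11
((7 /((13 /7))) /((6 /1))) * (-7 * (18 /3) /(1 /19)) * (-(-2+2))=0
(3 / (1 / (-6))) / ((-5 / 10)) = 36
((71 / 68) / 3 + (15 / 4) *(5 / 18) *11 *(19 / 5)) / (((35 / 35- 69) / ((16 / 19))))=-5969 / 10982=-0.54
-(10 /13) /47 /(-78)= 5 /23829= 0.00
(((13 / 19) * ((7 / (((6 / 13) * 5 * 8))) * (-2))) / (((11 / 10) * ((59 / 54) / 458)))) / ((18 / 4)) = -541814 / 12331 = -43.94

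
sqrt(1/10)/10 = sqrt(10)/100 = 0.03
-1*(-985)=985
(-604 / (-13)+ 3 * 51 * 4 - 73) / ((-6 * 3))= -2537 / 78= -32.53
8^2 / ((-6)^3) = -8 / 27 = -0.30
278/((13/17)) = 4726/13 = 363.54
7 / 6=1.17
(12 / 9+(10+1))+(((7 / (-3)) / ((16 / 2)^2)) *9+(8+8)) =5377 / 192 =28.01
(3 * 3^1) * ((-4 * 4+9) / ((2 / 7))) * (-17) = 7497 / 2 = 3748.50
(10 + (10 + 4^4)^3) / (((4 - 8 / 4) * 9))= 1045617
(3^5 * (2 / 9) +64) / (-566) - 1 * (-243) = 68710 / 283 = 242.79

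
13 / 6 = 2.17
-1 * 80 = -80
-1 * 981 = -981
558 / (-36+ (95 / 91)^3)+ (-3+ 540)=13687131579 / 26271181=520.99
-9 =-9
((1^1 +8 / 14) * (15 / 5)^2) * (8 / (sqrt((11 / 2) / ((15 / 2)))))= 72 * sqrt(165) / 7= 132.12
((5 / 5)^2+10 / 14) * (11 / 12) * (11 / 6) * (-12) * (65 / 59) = -15730 / 413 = -38.09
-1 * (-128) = 128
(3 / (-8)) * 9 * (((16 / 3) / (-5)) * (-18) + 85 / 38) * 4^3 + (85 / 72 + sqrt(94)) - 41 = -31944013 / 6840 + sqrt(94) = -4660.48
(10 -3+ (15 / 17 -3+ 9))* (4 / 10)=472 / 85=5.55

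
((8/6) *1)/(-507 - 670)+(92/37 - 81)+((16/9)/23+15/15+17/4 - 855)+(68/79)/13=-34370324448227/37032153444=-928.12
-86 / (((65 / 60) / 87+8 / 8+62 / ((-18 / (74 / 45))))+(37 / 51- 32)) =68684760 / 28692863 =2.39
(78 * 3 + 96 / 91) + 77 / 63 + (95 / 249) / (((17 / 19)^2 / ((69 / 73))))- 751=-737523542543 / 1434110769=-514.27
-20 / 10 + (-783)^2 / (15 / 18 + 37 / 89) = 11289248 / 23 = 490836.87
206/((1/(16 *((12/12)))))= 3296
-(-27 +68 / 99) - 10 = 1615 / 99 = 16.31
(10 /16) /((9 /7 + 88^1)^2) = 49 /625000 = 0.00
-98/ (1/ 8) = -784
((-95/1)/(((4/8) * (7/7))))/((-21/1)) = 190/21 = 9.05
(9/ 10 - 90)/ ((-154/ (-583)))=-47223/ 140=-337.31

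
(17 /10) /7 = 17 /70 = 0.24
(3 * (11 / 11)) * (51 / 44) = 3.48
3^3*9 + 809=1052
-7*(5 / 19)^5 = -21875 / 2476099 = -0.01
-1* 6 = -6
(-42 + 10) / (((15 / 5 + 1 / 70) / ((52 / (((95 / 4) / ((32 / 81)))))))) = -2981888 / 324729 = -9.18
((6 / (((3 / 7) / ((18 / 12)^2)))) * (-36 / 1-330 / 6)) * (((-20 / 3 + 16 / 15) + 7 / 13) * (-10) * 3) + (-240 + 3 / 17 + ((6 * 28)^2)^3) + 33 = 382212250995153 / 17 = 22483073587950.18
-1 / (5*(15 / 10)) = -2 / 15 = -0.13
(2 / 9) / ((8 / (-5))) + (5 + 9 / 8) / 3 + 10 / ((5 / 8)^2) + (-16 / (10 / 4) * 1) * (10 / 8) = 19.50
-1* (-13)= 13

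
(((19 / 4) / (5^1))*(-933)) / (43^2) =-17727 / 36980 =-0.48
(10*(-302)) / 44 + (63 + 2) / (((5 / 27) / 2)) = 6967 / 11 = 633.36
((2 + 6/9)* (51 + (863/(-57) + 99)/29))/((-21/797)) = -567993208/104139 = -5454.18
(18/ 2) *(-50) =-450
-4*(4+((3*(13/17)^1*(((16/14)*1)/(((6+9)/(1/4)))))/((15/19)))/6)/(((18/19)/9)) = -152.35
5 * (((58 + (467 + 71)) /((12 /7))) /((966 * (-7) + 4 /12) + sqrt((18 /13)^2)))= -67795 /263651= -0.26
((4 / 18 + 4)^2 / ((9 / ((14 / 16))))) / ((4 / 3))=2527 / 1944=1.30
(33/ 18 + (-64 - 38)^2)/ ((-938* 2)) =-5.55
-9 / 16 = -0.56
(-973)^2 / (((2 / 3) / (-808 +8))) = -1136074800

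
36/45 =4/5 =0.80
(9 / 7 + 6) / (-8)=-51 / 56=-0.91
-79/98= -0.81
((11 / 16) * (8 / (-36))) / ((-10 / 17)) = 187 / 720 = 0.26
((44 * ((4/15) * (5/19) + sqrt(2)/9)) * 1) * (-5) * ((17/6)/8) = -935 * sqrt(2)/108-935/171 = -17.71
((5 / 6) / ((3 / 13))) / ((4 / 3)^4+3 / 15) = 2925 / 2722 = 1.07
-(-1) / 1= 1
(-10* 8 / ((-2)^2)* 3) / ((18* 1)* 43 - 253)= -60 / 521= -0.12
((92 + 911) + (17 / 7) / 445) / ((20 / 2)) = 1562181 / 15575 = 100.30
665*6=3990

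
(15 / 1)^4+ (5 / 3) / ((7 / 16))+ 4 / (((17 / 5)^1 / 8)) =18077845 / 357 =50638.22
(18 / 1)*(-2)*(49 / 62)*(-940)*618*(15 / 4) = 61980416.13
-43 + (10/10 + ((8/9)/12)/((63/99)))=-7916/189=-41.88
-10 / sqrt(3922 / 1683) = -15 * sqrt(733414) / 1961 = -6.55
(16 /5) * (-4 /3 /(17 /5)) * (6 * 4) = -30.12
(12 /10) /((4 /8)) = 12 /5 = 2.40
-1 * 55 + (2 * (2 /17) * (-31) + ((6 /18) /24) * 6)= -12691 /204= -62.21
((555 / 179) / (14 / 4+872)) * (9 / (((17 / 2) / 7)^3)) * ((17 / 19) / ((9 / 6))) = 18275040 / 1721038639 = 0.01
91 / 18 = 5.06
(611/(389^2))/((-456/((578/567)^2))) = -51031331/5545876214466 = -0.00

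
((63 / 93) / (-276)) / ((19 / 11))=-77 / 54188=-0.00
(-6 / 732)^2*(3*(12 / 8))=9 / 29768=0.00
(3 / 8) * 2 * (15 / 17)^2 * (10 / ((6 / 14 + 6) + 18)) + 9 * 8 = 793329 / 10982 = 72.24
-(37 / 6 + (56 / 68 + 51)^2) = -4667659 / 1734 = -2691.84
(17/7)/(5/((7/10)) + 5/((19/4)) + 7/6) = 1938/7471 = 0.26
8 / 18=4 / 9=0.44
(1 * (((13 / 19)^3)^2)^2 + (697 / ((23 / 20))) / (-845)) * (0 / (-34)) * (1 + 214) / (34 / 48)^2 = 0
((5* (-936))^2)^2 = 479715125760000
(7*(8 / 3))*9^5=1102248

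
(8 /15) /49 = 8 /735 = 0.01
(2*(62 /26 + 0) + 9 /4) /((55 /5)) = 365 /572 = 0.64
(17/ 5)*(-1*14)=-238/ 5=-47.60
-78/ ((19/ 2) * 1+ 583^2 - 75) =-52/ 226549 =-0.00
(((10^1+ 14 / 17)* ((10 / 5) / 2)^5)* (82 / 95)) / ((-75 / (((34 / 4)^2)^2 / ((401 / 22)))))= -101925098 / 2857125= -35.67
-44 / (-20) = 11 / 5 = 2.20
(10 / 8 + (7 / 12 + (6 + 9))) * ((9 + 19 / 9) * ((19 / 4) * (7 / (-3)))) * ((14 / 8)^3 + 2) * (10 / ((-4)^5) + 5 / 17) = -14499244375 / 3342336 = -4338.06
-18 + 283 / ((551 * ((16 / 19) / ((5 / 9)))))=-17.66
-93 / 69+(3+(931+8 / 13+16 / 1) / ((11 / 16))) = 4538826 / 3289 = 1380.00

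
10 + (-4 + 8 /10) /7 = 334 /35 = 9.54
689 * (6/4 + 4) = 7579/2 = 3789.50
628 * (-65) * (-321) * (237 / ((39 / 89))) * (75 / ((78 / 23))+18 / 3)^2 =946730875749135 / 169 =5601957844669.44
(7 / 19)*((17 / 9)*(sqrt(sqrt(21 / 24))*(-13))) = -1547*14^(1 / 4) / 342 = -8.75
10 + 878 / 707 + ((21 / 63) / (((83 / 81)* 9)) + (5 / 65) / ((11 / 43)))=97161398 / 8391383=11.58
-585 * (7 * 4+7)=-20475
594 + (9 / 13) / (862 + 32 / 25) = 18517381 / 31174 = 594.00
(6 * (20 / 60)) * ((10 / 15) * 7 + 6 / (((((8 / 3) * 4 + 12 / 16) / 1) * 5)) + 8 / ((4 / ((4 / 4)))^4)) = 9.61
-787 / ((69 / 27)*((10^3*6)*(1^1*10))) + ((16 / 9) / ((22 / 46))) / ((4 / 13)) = 549926261 / 45540000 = 12.08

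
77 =77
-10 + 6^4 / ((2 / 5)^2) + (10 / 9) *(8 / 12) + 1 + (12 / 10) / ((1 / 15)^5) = 24822227 / 27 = 919341.74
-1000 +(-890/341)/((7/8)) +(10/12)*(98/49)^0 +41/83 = -1001.66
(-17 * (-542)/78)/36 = 4607/1404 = 3.28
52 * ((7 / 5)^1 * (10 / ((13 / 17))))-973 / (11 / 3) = 7553 / 11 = 686.64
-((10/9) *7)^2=-4900/81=-60.49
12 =12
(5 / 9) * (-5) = -25 / 9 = -2.78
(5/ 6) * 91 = 455/ 6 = 75.83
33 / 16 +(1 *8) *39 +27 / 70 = 176091 / 560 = 314.45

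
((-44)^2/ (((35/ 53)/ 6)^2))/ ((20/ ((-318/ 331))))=-7677.02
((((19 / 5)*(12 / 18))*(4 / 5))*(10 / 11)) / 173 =304 / 28545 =0.01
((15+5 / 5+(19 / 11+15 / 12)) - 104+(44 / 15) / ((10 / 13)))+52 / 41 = -10816031 / 135300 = -79.94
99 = 99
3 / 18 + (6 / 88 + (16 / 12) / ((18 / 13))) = 1423 / 1188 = 1.20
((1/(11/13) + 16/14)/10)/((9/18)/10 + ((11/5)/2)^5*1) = 1790000/12785927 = 0.14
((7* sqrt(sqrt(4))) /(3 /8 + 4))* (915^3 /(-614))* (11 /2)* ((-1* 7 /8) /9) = 1310815275* sqrt(2) /1228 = 1509586.92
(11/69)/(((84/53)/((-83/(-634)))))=48389/3674664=0.01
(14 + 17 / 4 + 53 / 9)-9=545 / 36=15.14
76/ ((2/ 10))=380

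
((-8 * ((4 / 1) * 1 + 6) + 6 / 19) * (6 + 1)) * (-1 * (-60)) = -635880 / 19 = -33467.37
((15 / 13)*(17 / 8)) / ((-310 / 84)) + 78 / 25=98961 / 40300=2.46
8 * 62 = 496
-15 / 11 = -1.36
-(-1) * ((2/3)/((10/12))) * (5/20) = 1/5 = 0.20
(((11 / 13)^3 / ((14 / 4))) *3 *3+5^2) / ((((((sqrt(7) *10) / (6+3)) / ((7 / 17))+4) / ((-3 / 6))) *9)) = 3675897 / 21781058 - 34716805 *sqrt(7) / 304934812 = -0.13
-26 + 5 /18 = -463 /18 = -25.72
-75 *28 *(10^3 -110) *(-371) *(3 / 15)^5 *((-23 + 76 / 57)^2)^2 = 1320277922600 / 27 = 48899182318.52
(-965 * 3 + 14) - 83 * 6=-3379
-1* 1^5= -1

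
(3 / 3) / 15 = 1 / 15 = 0.07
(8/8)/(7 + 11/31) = 31/228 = 0.14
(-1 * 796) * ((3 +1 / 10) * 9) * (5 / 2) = -55521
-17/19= -0.89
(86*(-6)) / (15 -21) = 86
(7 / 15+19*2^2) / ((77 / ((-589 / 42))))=-675583 / 48510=-13.93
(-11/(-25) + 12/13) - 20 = -6057/325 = -18.64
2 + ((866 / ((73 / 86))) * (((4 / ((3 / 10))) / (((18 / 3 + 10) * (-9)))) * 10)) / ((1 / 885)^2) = -162031847062 / 219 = -739871447.77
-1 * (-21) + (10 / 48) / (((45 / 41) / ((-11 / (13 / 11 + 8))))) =453175 / 21816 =20.77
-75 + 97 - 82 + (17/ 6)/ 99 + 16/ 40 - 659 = -2134157/ 2970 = -718.57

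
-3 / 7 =-0.43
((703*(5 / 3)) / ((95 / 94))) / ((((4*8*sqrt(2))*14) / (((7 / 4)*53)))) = 169.72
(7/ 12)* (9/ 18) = 7/ 24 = 0.29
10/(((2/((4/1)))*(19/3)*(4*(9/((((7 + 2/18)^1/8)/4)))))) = 10/513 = 0.02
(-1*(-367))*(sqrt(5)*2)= 734*sqrt(5)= 1641.27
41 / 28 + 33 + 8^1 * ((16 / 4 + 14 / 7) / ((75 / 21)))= 33533 / 700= 47.90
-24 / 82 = -12 / 41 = -0.29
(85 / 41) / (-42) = -85 / 1722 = -0.05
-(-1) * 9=9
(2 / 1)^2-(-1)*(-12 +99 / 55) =-6.20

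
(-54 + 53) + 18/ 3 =5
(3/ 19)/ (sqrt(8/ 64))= 6* sqrt(2)/ 19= 0.45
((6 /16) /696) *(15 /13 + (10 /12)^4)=27565 /31269888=0.00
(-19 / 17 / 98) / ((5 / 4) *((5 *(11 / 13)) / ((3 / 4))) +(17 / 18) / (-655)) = -1456065 / 900080657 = -0.00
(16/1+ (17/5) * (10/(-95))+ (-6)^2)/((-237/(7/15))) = -34342/337725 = -0.10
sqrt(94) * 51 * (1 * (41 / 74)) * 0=0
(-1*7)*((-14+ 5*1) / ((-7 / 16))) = -144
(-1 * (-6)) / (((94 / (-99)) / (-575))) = 170775 / 47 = 3633.51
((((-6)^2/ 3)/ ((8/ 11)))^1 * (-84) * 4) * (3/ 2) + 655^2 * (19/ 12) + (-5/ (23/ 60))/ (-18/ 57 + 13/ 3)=42408009161/ 63204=670970.34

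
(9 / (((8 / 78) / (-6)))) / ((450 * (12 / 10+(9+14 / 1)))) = -117 / 2420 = -0.05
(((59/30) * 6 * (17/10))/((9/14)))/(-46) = -7021/10350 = -0.68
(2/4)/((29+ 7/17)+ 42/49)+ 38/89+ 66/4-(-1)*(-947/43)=-140047801/27569708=-5.08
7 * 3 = 21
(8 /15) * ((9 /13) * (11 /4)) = 66 /65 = 1.02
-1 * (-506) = 506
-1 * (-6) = 6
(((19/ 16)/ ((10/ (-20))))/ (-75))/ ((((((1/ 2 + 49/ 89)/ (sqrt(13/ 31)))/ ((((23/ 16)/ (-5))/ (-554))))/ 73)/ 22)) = 2839189 * sqrt(403)/ 3503496000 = 0.02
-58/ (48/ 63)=-609/ 8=-76.12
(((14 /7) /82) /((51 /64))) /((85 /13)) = 0.00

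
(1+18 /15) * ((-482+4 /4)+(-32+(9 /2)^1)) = -11187 /10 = -1118.70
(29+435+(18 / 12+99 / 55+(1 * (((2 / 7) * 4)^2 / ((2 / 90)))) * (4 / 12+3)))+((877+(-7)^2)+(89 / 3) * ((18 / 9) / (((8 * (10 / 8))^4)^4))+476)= 1517935500000000004361 / 735000000000000000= 2065.22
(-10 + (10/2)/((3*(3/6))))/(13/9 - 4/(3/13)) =60/143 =0.42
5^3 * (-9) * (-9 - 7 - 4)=22500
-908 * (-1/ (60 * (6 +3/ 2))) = 454/ 225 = 2.02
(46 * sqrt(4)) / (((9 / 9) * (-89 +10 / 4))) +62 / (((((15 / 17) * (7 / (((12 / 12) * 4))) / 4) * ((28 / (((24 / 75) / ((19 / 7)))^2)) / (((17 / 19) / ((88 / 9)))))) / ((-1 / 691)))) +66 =1830273138686606 / 28185624396875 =64.94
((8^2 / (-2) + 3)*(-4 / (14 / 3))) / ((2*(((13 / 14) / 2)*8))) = 3.35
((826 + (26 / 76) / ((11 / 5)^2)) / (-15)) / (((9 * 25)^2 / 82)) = -51909731 / 581934375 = -0.09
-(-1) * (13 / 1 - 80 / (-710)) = 931 / 71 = 13.11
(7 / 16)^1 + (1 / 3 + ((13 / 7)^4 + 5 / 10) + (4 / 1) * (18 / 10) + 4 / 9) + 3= 41162099 / 1728720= 23.81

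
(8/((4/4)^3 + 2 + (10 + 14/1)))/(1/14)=112/27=4.15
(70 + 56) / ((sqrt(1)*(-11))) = -126 / 11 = -11.45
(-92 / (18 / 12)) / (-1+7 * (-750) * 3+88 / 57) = 3496 / 897719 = 0.00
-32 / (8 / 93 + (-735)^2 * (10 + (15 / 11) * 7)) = -32736 / 10801798963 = -0.00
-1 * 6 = -6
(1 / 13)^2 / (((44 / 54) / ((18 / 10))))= 243 / 18590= 0.01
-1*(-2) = 2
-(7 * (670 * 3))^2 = -197964900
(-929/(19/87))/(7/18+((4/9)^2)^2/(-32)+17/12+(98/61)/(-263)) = -34029109100916/14385133073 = -2365.57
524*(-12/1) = -6288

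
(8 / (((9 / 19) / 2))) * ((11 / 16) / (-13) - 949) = -1250219 / 39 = -32056.90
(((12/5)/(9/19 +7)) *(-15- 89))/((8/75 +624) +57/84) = -4979520/93155479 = -0.05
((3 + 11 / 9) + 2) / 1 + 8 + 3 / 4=539 / 36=14.97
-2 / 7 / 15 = -0.02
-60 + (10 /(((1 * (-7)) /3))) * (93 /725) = -61458 /1015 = -60.55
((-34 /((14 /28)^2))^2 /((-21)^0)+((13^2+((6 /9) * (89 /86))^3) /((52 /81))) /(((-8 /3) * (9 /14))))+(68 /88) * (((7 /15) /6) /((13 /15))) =5005002174715 /272868024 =18342.21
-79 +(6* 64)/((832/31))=-841/13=-64.69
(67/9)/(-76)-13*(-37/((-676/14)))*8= -709495/8892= -79.79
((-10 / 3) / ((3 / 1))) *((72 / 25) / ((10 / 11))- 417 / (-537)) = -176518 / 40275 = -4.38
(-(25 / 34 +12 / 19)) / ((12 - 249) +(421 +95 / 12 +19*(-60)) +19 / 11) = 58278 / 40348837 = 0.00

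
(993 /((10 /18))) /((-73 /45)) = -80433 /73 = -1101.82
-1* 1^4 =-1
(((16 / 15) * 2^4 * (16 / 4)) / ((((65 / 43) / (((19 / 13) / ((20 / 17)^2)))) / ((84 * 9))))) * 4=15232121856 / 105625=144209.44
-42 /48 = -7 /8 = -0.88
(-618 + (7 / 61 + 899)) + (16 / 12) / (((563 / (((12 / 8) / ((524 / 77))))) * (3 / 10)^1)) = 281.12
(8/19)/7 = 0.06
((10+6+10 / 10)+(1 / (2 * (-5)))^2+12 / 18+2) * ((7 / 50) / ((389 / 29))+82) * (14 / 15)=21970417021 / 14587500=1506.11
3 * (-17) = -51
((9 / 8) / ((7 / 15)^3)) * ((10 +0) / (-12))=-9.22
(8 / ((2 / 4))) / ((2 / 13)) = 104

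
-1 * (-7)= 7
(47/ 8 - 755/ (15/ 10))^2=142539721/ 576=247464.79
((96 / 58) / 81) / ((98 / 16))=128 / 38367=0.00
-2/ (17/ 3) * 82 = -492/ 17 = -28.94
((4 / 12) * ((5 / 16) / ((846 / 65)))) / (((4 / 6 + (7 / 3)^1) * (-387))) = -325 / 47145888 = -0.00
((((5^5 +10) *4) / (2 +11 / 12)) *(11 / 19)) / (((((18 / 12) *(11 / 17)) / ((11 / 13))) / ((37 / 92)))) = 872.73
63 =63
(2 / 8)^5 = 1 / 1024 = 0.00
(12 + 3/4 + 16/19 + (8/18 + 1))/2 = 10285/1368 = 7.52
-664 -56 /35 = -3328 /5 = -665.60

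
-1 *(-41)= 41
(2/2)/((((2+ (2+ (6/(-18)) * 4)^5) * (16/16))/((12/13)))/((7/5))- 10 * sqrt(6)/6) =-708588 * sqrt(6)/5929075- 701298/5929075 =-0.41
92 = 92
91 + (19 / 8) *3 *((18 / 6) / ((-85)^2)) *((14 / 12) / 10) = 105196399 / 1156000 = 91.00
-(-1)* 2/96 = 1/48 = 0.02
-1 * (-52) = 52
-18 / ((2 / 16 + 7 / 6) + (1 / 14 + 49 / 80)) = -30240 / 3319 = -9.11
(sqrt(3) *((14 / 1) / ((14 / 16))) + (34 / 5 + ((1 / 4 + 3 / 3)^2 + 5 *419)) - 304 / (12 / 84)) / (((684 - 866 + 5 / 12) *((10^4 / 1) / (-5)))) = -5913 / 87160000 + 12 *sqrt(3) / 272375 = 0.00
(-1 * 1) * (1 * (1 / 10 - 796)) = 7959 / 10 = 795.90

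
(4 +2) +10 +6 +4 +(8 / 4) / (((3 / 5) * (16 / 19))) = 719 / 24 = 29.96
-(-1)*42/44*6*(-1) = -63/11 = -5.73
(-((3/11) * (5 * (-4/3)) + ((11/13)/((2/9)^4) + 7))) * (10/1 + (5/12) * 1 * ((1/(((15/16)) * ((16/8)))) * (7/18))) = -219429043/61776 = -3552.01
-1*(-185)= 185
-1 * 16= -16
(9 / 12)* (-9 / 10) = -27 / 40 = -0.68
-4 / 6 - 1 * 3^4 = -245 / 3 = -81.67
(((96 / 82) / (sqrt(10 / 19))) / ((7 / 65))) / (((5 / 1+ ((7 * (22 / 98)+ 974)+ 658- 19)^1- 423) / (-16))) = -208 * sqrt(190) / 14309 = -0.20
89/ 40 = 2.22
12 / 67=0.18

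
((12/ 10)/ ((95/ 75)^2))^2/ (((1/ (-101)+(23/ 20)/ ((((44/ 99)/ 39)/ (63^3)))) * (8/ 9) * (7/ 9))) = 5963949000/ 185990352823707397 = 0.00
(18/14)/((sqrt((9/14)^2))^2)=28/9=3.11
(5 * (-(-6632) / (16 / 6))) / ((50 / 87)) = 216369 / 10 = 21636.90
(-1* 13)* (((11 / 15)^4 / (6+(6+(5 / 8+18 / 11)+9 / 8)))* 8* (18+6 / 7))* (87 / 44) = -1942919264 / 26656875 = -72.89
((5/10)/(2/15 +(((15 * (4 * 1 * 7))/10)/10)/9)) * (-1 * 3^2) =-15/2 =-7.50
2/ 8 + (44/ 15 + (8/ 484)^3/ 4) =338368271/ 106293660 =3.18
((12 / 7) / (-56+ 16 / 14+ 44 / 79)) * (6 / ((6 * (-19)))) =237 / 142633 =0.00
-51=-51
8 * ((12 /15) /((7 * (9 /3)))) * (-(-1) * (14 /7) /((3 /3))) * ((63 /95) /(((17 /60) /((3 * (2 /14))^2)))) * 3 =62208 /79135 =0.79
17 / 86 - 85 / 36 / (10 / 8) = -1309 / 774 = -1.69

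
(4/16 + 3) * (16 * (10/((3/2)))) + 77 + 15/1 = 1316/3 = 438.67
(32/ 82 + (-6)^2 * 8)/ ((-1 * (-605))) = 11824/ 24805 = 0.48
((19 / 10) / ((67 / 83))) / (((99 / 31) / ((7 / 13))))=0.40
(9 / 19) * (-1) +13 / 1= 238 / 19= 12.53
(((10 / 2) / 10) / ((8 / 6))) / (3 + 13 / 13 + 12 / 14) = 0.08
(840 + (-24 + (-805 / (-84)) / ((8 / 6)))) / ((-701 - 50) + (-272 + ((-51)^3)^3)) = -13171 / 37346642769463584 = -0.00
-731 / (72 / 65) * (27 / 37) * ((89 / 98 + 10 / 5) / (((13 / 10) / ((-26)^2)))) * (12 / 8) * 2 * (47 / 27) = -13790040875 / 3626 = -3803100.08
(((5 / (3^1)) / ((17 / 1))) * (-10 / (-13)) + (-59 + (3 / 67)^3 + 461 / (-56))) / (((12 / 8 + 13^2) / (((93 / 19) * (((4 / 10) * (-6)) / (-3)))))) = -749919957929 / 486217977245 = -1.54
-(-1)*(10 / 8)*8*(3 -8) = -50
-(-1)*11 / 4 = 11 / 4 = 2.75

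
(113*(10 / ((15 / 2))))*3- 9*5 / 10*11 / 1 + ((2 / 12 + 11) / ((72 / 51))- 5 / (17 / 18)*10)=875083 / 2448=357.47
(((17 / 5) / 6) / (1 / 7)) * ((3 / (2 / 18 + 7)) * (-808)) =-108171 / 80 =-1352.14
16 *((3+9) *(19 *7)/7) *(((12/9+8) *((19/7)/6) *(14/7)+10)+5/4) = 215536/3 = 71845.33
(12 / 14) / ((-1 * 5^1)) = -6 / 35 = -0.17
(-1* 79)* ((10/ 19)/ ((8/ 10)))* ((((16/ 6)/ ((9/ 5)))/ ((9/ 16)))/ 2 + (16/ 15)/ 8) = -347995/ 4617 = -75.37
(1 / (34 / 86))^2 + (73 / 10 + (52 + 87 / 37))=7276509 / 106930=68.05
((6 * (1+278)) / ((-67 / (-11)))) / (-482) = -9207 / 16147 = -0.57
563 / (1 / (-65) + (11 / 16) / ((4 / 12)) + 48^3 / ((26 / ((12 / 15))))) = 585520 / 3541073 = 0.17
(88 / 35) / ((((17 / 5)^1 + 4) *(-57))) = -0.01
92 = 92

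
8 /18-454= -4082 /9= -453.56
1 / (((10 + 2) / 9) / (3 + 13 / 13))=3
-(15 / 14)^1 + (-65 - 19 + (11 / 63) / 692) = -3708763 / 43596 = -85.07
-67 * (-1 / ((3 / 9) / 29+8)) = 5829 / 697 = 8.36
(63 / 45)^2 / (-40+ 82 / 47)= -2303 / 44950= -0.05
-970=-970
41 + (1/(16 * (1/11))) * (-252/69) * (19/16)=55963/1472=38.02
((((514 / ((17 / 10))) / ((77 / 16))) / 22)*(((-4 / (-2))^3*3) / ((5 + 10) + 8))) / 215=197376 / 14240611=0.01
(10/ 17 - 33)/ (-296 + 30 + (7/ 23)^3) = 0.12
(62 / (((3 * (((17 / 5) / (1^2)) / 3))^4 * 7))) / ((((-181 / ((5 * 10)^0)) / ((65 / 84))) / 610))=-384109375 / 2222243247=-0.17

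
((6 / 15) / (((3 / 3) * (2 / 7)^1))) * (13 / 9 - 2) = -7 / 9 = -0.78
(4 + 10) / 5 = 14 / 5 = 2.80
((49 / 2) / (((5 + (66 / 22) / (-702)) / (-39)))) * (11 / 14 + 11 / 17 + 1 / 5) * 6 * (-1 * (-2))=-53195454 / 14195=-3747.48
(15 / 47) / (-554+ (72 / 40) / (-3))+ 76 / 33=9902681 / 4300923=2.30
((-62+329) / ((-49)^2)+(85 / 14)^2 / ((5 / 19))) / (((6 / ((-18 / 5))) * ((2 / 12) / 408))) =-2471922468 / 12005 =-205907.74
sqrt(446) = 21.12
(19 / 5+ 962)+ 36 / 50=24163 / 25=966.52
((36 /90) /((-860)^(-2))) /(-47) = -295840 /47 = -6294.47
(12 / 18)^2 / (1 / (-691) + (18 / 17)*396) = 0.00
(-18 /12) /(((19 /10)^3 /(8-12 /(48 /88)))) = 21000 /6859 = 3.06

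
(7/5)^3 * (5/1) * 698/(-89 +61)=-17101/50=-342.02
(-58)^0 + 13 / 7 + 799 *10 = 55950 / 7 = 7992.86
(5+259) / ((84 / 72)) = 1584 / 7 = 226.29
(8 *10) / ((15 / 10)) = 160 / 3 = 53.33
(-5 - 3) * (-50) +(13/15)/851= 5106013/12765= 400.00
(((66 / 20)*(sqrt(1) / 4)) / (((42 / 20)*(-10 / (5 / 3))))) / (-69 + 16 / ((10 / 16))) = 55 / 36456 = 0.00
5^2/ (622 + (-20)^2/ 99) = 2475/ 61978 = 0.04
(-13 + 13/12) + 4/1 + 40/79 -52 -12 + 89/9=-174967/2844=-61.52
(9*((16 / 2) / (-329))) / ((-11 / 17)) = 0.34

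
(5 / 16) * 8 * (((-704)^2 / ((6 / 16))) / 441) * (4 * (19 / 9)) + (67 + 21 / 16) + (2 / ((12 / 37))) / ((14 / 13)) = 12067486379 / 190512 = 63342.40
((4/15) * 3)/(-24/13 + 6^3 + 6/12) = 104/27905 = 0.00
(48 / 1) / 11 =48 / 11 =4.36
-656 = -656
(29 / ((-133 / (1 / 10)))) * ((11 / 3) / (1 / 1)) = -319 / 3990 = -0.08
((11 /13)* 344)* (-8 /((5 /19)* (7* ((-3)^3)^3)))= 575168 /8955765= 0.06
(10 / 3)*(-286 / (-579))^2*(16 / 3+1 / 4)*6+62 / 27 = 29711098 / 1005723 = 29.54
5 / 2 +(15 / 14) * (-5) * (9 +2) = -395 / 7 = -56.43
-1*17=-17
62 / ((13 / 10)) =620 / 13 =47.69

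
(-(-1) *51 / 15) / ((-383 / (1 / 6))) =-0.00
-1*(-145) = 145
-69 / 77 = -0.90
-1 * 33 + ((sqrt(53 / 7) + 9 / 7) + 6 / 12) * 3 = -387 / 14 + 3 * sqrt(371) / 7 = -19.39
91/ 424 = 0.21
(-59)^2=3481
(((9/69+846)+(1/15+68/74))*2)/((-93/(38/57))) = -12.15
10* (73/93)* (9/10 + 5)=4307/93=46.31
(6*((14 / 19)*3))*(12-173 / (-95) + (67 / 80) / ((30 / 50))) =1457169 / 7220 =201.82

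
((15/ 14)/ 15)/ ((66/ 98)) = 0.11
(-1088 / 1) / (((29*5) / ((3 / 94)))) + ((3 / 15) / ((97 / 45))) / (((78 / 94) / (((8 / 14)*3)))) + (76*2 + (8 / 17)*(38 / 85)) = 2645359689068 / 17385085445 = 152.16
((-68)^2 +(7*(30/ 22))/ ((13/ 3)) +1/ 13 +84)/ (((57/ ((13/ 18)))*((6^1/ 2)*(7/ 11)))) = 336785/ 10773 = 31.26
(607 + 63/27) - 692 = -248/3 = -82.67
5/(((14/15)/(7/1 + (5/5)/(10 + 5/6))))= 6915/182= 37.99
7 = 7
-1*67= -67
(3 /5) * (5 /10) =3 /10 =0.30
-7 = -7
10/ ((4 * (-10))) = -1/ 4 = -0.25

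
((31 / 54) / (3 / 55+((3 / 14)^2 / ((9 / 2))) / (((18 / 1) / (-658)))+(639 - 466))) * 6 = 23870 / 1196683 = 0.02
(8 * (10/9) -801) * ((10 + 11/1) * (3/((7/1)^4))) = -7129/343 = -20.78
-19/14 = -1.36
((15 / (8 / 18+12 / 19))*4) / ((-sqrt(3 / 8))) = -855*sqrt(6) / 23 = -91.06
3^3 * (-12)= -324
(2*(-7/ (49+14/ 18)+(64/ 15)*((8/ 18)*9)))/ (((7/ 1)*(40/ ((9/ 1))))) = 48747/ 44800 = 1.09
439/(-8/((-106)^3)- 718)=-65357003/106893685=-0.61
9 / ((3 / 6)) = 18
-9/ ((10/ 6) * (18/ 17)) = -51/ 10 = -5.10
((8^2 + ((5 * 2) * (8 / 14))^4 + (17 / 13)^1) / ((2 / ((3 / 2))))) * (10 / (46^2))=529776735 / 132093416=4.01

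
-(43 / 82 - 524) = 42925 / 82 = 523.48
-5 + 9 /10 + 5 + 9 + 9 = 189 /10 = 18.90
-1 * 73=-73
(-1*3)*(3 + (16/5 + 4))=-153/5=-30.60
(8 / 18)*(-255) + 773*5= 11255 / 3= 3751.67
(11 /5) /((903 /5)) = 0.01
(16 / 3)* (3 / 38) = 8 / 19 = 0.42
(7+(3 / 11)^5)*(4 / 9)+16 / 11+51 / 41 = 345289273 / 59427819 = 5.81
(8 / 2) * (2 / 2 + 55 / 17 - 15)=-732 / 17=-43.06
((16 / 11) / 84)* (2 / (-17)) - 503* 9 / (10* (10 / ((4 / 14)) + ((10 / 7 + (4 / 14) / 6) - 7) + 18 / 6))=-33943879 / 2434740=-13.94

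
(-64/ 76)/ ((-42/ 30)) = 80/ 133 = 0.60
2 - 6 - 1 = -5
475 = 475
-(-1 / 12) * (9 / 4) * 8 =3 / 2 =1.50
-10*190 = -1900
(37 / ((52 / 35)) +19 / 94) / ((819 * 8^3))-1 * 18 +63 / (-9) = -8540293147 / 341612544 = -25.00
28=28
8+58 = 66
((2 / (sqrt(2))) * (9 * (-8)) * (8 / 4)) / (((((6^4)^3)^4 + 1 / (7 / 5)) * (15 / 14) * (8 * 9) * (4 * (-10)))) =49 * sqrt(2) / 23574870592722285102091571679982308557550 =0.00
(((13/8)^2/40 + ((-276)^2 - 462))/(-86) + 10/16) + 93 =-173215529/220160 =-786.77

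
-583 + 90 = -493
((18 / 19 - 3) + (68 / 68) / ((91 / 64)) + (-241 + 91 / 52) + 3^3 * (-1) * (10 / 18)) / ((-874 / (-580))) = -256320125 / 1511146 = -169.62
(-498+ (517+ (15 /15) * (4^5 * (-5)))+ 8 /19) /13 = -96911 /247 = -392.35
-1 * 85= -85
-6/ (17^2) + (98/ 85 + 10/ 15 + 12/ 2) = 33808/ 4335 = 7.80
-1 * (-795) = 795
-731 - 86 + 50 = -767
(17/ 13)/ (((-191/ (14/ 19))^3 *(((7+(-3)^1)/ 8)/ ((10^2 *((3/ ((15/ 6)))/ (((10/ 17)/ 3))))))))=-57097152/ 621304153457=-0.00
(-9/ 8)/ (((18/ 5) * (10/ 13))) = -13/ 32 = -0.41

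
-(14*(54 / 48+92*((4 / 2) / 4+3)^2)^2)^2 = -317457042316055.30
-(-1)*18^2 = 324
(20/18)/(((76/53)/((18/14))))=265/266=1.00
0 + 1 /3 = 1 /3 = 0.33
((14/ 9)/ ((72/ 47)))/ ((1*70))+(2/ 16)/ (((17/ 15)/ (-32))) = -193601/ 55080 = -3.51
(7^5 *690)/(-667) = -504210/29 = -17386.55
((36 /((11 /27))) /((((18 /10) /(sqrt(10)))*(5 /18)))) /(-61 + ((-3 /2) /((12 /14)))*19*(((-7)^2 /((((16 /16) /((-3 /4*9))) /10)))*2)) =7776*sqrt(10) /9675061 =0.00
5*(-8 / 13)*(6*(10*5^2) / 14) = -30000 / 91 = -329.67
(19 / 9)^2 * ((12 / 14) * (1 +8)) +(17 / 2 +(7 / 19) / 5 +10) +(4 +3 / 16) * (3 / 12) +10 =8171713 / 127680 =64.00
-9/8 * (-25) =225/8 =28.12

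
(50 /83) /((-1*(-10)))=5 /83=0.06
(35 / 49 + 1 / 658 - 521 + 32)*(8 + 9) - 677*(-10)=-1007287 / 658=-1530.83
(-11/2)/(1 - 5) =11/8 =1.38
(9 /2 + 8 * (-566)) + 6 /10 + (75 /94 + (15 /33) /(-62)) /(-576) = -104383498027 /23078880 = -4522.90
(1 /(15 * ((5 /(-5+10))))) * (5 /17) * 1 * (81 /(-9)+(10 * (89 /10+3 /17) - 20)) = 350 /289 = 1.21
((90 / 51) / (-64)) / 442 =-15 / 240448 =-0.00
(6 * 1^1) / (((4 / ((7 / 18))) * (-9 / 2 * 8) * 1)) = -7 / 432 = -0.02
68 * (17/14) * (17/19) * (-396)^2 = 1540874016/133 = 11585518.92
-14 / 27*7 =-98 / 27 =-3.63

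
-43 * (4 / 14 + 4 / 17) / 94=-1333 / 5593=-0.24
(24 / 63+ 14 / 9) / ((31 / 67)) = 8174 / 1953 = 4.19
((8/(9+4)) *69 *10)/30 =184/13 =14.15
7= 7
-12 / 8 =-3 / 2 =-1.50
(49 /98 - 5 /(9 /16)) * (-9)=75.50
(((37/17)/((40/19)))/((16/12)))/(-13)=-2109/35360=-0.06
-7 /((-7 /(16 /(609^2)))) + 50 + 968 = 377556874 /370881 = 1018.00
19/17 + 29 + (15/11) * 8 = 7672/187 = 41.03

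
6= 6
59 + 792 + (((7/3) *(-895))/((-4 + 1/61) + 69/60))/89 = 793132469/923019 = 859.28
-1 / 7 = -0.14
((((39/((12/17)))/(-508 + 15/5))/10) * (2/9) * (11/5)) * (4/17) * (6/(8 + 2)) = -143/189375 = -0.00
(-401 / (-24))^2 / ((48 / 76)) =3055219 / 6912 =442.02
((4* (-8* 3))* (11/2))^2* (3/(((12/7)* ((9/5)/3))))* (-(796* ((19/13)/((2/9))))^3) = -116670788732020113.54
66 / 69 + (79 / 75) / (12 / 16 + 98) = 8342 / 8625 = 0.97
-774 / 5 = -154.80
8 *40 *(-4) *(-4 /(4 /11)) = 14080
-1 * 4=-4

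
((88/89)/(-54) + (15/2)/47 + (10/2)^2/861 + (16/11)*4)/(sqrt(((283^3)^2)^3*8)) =4270443139*sqrt(2)/33211930263253897820496352716888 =0.00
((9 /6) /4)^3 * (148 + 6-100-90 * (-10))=12879 /256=50.31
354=354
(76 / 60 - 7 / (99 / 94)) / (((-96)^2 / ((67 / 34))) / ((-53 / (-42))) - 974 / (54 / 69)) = -9456313 / 4326810455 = -0.00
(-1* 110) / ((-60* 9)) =11 / 54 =0.20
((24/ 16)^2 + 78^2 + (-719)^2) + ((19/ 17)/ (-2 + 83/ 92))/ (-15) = 53884334687/ 103020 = 523047.32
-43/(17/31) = -1333/17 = -78.41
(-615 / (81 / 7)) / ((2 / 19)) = -27265 / 54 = -504.91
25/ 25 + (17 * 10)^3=4913001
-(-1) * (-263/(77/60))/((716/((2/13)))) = -7890/179179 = -0.04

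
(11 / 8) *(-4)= -11 / 2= -5.50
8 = 8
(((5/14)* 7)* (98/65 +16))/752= 569/9776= 0.06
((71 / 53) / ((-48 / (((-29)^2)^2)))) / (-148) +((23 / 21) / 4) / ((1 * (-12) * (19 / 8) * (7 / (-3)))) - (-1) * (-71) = 21865604965 / 350532672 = 62.38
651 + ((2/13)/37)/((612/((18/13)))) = 69201952/106301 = 651.00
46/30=23/15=1.53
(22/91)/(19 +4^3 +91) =11/7917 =0.00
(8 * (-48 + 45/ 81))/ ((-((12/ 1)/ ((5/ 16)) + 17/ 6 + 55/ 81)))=307440/ 33949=9.06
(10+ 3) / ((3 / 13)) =169 / 3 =56.33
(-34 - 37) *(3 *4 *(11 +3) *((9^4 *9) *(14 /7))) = -1408672944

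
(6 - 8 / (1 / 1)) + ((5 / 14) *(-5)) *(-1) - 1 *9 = -129 / 14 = -9.21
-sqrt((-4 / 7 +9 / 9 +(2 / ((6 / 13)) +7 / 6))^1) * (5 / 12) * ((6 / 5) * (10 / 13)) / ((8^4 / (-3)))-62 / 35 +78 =15 * sqrt(1162) / 745472 +2668 / 35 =76.23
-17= -17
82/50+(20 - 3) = 466/25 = 18.64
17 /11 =1.55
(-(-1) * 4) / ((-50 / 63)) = -126 / 25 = -5.04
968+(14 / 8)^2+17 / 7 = 109031 / 112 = 973.49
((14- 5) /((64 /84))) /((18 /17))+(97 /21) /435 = 3264299 /292320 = 11.17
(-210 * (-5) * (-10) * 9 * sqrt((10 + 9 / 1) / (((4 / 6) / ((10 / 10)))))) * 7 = -330750 * sqrt(114) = -3531443.63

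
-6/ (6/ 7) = -7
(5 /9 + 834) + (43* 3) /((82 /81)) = 709943 /738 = 961.98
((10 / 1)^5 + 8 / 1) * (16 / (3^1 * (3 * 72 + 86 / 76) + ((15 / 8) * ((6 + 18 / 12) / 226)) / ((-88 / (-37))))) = 3224765693952 / 1312819829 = 2456.37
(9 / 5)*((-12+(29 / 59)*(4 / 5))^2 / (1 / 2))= 484.98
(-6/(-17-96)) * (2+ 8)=0.53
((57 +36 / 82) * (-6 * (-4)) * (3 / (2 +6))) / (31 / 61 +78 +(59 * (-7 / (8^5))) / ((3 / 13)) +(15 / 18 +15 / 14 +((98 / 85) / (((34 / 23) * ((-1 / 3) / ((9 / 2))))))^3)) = -894776917630095360000 / 1881297634107255302933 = -0.48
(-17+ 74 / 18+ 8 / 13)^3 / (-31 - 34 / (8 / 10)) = 25.15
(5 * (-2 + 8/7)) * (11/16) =-165/56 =-2.95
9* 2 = 18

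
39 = 39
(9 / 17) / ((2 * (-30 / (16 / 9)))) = -4 / 255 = -0.02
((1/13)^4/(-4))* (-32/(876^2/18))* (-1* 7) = -7/152201569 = -0.00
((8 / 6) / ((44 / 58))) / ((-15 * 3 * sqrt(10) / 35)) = -0.43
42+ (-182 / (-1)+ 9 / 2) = 457 / 2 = 228.50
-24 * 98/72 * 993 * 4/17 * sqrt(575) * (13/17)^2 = -109640440 * sqrt(23)/4913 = -107025.66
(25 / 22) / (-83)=-25 / 1826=-0.01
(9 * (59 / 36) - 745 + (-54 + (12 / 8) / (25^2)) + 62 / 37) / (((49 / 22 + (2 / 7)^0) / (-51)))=40609613583 / 3283750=12366.84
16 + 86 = 102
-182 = -182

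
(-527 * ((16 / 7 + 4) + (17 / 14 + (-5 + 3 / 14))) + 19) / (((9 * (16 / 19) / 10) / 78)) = -3050450 / 21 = -145259.52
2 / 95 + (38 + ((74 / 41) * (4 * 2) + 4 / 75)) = 3068096 / 58425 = 52.51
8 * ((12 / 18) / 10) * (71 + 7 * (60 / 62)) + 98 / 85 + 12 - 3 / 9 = 85847 / 1581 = 54.30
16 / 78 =8 / 39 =0.21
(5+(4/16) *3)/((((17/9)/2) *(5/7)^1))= 8.52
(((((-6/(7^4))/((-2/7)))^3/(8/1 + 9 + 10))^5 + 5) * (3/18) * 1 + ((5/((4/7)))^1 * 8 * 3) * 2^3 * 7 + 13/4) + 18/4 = 5037278687804595021561568603087356261266321/428027617694392133425425201539751139228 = 11768.58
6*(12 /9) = 8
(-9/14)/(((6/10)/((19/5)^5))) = -848.95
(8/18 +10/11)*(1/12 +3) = 2479/594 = 4.17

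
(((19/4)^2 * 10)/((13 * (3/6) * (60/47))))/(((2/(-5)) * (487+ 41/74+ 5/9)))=-9416685/67616848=-0.14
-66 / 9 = -7.33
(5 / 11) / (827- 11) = 5 / 8976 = 0.00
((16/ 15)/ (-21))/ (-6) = 8/ 945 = 0.01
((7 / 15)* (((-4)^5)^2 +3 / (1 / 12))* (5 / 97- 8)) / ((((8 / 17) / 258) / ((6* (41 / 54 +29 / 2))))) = -284073409650968 / 1455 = -195239456804.79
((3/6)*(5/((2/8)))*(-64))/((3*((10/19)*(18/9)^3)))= -152/3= -50.67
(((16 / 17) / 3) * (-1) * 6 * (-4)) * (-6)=-768 / 17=-45.18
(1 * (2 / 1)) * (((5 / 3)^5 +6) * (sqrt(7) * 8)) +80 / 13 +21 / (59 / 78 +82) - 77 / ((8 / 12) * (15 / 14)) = -8508343 / 83915 +73328 * sqrt(7) / 243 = 696.99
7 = 7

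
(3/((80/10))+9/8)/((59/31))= 93/118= 0.79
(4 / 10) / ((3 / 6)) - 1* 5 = -21 / 5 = -4.20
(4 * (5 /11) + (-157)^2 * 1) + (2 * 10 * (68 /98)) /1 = 13294271 /539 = 24664.70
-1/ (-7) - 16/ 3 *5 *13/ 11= -7247/ 231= -31.37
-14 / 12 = -7 / 6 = -1.17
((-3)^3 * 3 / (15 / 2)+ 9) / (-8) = 9 / 40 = 0.22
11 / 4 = 2.75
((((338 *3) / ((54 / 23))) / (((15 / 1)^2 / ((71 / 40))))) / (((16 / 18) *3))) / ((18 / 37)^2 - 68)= -0.02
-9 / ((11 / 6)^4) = -11664 / 14641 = -0.80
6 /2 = 3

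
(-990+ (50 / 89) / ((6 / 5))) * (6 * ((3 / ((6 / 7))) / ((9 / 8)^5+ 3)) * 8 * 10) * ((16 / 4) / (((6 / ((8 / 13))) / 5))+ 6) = -217475632332800 / 78024609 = -2787269.75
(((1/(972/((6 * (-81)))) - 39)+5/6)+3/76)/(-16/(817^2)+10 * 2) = -309398717/160197168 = -1.93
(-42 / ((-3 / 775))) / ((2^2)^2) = 5425 / 8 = 678.12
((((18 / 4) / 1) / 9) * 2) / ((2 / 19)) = 19 / 2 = 9.50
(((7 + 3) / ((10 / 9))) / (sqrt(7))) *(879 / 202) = 14.80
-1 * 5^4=-625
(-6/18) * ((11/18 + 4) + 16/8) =-119/54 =-2.20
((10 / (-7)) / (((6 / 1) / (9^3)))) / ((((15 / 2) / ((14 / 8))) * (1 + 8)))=-9 / 2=-4.50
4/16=1/4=0.25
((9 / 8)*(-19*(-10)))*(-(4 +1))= -4275 / 4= -1068.75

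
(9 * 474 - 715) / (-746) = -3551 / 746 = -4.76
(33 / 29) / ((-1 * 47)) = -33 / 1363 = -0.02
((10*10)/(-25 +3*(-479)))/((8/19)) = -475/2924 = -0.16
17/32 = 0.53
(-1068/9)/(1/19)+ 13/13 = -6761/3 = -2253.67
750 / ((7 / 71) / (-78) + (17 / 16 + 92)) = 6645600 / 824597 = 8.06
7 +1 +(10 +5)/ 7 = 71/ 7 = 10.14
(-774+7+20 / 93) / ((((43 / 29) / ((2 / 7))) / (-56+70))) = -8272076 / 3999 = -2068.54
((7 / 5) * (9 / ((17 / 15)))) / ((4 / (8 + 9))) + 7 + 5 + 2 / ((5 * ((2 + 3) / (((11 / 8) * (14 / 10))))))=14851 / 250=59.40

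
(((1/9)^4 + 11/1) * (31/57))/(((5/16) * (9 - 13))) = -8949328/1869885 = -4.79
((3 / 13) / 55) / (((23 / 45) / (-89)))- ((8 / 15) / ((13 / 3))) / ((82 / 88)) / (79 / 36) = -42122601 / 53265355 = -0.79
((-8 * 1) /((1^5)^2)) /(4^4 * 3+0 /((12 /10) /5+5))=-1 /96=-0.01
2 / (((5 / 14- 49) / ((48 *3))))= -1344 / 227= -5.92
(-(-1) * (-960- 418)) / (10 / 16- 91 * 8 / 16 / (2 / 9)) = 11024 / 1633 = 6.75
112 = 112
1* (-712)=-712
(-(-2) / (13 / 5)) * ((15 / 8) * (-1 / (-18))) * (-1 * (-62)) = 775 / 156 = 4.97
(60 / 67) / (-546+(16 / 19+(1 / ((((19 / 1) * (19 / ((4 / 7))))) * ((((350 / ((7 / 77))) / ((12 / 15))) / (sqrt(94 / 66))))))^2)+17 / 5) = -1171324292768437500 / 708607837576523057839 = -0.00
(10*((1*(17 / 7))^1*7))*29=4930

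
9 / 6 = 3 / 2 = 1.50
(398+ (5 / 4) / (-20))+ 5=6447 / 16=402.94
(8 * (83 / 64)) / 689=83 / 5512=0.02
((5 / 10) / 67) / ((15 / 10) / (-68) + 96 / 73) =4964 / 860079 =0.01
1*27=27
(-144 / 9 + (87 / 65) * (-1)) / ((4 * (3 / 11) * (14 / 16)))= -3542 / 195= -18.16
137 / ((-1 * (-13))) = 10.54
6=6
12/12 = 1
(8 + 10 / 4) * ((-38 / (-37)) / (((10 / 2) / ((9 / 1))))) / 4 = 3591 / 740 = 4.85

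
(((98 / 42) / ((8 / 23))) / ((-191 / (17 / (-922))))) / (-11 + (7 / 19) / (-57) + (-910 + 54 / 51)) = -0.00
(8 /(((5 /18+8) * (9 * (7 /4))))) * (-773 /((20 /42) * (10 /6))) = -222624 /3725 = -59.76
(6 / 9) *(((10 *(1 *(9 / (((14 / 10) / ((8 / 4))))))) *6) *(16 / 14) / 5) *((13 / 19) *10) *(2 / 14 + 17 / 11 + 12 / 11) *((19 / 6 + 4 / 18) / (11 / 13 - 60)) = -128.06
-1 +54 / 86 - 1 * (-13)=543 / 43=12.63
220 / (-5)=-44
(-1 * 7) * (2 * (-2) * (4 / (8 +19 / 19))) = 112 / 9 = 12.44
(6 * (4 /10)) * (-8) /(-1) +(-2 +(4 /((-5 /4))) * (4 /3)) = 194 /15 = 12.93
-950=-950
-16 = -16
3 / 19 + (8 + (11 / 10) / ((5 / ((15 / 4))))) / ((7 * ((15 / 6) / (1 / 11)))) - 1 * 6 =-847993 / 146300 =-5.80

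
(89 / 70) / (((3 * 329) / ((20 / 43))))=178 / 297087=0.00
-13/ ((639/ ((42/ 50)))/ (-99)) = 3003/ 1775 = 1.69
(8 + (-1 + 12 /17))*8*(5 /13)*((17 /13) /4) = 7.75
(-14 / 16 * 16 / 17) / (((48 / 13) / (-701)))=156.35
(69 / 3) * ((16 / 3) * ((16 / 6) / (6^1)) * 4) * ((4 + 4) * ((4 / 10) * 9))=94208 / 15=6280.53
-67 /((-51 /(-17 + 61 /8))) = -1675 /136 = -12.32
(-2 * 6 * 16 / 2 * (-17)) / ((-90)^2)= 136 / 675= 0.20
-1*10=-10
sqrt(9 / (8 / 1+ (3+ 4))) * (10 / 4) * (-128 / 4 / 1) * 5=-80 * sqrt(15)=-309.84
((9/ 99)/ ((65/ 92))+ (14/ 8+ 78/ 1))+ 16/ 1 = 274213/ 2860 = 95.88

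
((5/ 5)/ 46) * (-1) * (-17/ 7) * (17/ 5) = 0.18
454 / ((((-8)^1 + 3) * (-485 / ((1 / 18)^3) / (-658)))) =-74683 / 3535650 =-0.02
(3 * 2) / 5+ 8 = 46 / 5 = 9.20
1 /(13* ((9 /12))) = 4 /39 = 0.10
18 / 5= 3.60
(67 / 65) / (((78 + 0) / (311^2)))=6480307 / 5070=1278.17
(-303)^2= 91809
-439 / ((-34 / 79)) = 34681 / 34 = 1020.03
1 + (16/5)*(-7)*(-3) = 68.20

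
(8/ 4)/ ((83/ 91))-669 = -55345/ 83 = -666.81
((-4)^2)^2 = 256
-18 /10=-9 /5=-1.80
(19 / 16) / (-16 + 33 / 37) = -703 / 8944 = -0.08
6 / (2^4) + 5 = 43 / 8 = 5.38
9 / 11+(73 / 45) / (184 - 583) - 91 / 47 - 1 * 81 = -762317266 / 9282735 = -82.12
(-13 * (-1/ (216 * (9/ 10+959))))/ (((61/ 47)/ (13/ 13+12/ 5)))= 10387/ 63238212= 0.00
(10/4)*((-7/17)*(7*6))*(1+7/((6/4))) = -245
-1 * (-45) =45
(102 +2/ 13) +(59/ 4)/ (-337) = 1789377/ 17524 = 102.11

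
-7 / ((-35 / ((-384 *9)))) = -3456 / 5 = -691.20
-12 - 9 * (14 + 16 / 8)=-156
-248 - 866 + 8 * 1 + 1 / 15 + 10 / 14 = -116048 / 105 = -1105.22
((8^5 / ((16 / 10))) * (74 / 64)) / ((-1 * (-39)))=23680 / 39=607.18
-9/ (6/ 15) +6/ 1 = -33/ 2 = -16.50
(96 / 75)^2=1024 / 625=1.64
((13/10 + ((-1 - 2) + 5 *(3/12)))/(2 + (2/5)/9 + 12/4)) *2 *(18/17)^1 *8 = -5832/3859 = -1.51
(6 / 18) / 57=1 / 171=0.01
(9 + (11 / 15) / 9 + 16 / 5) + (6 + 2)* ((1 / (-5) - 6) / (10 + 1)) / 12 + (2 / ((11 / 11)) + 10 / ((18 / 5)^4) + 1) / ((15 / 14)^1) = 63920233 / 4330260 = 14.76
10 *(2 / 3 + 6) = 200 / 3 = 66.67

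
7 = 7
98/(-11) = -98/11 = -8.91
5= 5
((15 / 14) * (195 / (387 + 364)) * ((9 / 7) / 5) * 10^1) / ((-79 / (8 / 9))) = -23400 / 2907121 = -0.01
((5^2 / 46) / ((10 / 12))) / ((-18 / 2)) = -5 / 69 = -0.07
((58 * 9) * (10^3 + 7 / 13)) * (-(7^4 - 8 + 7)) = -16295169600 / 13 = -1253474584.62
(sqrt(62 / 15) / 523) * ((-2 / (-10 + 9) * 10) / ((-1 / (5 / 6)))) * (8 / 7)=-80 * sqrt(930) / 32949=-0.07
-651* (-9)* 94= 550746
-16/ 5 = -3.20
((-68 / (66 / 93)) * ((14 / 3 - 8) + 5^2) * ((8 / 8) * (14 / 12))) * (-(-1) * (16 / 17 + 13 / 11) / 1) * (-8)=44797480 / 1089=41136.35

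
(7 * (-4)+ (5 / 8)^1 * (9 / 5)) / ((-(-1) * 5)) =-5.38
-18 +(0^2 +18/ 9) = -16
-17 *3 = -51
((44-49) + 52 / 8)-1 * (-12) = 27 / 2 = 13.50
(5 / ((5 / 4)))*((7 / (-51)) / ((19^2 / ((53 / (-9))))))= 1484 / 165699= 0.01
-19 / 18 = -1.06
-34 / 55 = -0.62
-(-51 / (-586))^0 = -1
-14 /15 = -0.93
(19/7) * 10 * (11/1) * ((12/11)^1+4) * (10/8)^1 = 1900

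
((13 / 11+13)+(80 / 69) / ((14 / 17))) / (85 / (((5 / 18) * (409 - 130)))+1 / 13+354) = 33379684 / 760476255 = 0.04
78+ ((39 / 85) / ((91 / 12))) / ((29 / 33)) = 1347078 / 17255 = 78.07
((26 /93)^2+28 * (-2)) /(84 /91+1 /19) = -119465996 /2084409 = -57.31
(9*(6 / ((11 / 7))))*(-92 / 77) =-4968 / 121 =-41.06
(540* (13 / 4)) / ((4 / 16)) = 7020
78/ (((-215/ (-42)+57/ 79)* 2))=129402/ 19379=6.68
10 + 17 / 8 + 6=145 / 8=18.12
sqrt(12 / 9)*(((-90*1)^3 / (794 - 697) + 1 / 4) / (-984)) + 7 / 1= 7 + 2915903*sqrt(3) / 572688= 15.82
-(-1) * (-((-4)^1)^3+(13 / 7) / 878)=393357 / 6146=64.00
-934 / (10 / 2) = -934 / 5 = -186.80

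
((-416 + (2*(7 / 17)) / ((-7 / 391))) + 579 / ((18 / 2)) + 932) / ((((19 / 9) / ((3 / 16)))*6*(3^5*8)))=1603 / 393984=0.00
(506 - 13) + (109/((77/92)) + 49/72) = 3458981/5544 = 623.91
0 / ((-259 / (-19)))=0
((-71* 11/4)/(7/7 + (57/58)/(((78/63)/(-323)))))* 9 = 2649933/385123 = 6.88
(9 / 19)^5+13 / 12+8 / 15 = 243724543 / 148565940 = 1.64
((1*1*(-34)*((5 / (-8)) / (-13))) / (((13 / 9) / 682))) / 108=-28985 / 4056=-7.15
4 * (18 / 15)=24 / 5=4.80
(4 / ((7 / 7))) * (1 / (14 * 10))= 1 / 35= 0.03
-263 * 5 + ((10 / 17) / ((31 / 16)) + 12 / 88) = -15241009 / 11594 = -1314.56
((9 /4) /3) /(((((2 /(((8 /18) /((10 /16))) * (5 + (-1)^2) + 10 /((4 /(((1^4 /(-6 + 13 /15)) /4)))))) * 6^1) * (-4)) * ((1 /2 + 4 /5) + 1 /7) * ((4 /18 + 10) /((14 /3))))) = -268093 /13083136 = -0.02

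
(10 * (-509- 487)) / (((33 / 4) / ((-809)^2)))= -8691507680 / 11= -790137061.82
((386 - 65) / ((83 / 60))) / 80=963 / 332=2.90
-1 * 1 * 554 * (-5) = 2770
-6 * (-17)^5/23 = 8519142/23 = 370397.48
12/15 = 4/5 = 0.80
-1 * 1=-1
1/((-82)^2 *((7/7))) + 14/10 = 47073/33620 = 1.40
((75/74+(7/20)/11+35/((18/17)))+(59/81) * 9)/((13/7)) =20849437/952380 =21.89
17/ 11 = 1.55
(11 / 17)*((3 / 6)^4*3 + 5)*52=11869 / 68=174.54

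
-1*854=-854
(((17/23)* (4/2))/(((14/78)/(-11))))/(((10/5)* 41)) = -7293/6601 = -1.10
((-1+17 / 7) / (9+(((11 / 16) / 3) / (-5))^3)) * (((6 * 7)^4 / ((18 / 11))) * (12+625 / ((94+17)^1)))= 5321686.48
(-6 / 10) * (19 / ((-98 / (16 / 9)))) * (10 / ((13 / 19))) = 3.02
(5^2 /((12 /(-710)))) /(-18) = 8875 /108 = 82.18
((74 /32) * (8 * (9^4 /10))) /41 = 296.05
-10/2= -5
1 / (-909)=-1 / 909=-0.00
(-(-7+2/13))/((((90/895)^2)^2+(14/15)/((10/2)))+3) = 6852726420675/3189828342467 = 2.15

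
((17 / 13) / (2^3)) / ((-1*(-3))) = 0.05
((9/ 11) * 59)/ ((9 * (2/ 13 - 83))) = -0.06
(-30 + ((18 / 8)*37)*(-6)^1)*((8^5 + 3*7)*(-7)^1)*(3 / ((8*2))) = 729194571 / 32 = 22787330.34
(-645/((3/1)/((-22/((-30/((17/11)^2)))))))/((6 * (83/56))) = -347956/8217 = -42.35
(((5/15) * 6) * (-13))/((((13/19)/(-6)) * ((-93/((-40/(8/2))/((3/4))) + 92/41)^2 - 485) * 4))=-153307200/1075871839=-0.14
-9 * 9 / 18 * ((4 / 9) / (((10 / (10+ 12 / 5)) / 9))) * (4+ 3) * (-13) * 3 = 152334 / 25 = 6093.36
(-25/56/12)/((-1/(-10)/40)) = -625/42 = -14.88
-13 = -13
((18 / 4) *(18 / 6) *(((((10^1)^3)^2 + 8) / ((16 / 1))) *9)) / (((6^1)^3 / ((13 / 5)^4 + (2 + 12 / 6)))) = 34943904549 / 20000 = 1747195.23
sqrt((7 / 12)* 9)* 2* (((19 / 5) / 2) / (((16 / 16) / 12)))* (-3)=-342* sqrt(21) / 5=-313.45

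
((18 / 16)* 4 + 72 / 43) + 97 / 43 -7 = 123 / 86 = 1.43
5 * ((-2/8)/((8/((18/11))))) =-45/176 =-0.26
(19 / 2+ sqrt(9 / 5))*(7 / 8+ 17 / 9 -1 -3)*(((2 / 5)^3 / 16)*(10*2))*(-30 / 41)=89*sqrt(5) / 2050+ 1691 / 2460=0.78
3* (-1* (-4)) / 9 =4 / 3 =1.33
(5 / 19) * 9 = 45 / 19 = 2.37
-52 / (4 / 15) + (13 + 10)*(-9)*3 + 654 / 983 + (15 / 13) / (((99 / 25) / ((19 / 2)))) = -685330067 / 843414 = -812.57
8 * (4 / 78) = 16 / 39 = 0.41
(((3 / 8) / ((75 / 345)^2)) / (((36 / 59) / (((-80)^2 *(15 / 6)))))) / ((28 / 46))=7178530 / 21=341834.76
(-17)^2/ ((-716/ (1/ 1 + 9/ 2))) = -3179/ 1432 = -2.22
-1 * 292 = -292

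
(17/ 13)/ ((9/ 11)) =187/ 117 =1.60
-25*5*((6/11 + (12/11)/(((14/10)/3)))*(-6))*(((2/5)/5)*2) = 26640/77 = 345.97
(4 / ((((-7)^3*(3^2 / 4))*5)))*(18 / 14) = -0.00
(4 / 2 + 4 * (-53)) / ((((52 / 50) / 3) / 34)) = -267750 / 13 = -20596.15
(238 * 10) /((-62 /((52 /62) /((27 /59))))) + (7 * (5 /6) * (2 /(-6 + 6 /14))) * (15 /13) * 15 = -106.60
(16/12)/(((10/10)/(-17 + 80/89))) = -5732/267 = -21.47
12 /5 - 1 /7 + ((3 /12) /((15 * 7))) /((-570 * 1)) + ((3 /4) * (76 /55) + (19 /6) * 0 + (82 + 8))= 245679109 /2633400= 93.29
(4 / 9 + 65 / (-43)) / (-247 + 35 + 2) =59 / 11610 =0.01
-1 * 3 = -3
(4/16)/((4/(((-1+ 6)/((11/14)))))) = 35/88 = 0.40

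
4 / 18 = 2 / 9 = 0.22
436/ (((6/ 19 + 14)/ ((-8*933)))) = -3864486/ 17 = -227322.71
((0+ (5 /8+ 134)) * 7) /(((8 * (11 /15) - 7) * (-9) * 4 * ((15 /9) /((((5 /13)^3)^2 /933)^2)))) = 613525390625 /3677571796726583195232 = 0.00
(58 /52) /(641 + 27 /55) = 1595 /917332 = 0.00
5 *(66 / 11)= 30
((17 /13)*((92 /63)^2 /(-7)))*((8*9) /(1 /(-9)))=1151104 /4459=258.15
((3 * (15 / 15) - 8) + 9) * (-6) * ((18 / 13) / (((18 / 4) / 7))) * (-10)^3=672000 / 13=51692.31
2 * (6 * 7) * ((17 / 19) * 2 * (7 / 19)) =19992 / 361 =55.38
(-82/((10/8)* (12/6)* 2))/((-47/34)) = 2788/235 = 11.86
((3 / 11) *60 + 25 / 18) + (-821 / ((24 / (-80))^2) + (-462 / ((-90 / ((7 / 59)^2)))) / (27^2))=-9104.47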